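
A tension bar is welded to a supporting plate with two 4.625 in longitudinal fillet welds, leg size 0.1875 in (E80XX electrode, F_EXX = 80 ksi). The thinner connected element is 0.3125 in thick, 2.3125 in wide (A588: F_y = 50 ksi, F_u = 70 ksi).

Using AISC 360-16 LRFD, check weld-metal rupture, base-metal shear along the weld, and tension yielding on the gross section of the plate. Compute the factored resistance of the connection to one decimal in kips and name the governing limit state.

32.5 kips (gross-section yield governs)

Weld metal: throat = 0.707×0.1875 = 0.13256 in, L = 2×4.625 = 9.25 in. φR_n = 0.75 × 0.6 × 80 × 0.13256 × 9.25 = 44.1 kips.
Base metal shear (0.3125 in plate): yield φR_n = 1.0×0.6×50×0.3125×9.25 = 86.7 kips; rupture φR_n = 0.75×0.6×70×0.3125×9.25 = 91.1 kips; take 86.7 kips (yield).
Tension yield (gross): A_g = 2.3125×0.3125 = 0.72266 in². φR_n = 0.90 × 50 × 0.72266 = 32.5 kips.
Governing: min(44.1, 86.7, 32.5) = 32.5 kips → gross-section yield.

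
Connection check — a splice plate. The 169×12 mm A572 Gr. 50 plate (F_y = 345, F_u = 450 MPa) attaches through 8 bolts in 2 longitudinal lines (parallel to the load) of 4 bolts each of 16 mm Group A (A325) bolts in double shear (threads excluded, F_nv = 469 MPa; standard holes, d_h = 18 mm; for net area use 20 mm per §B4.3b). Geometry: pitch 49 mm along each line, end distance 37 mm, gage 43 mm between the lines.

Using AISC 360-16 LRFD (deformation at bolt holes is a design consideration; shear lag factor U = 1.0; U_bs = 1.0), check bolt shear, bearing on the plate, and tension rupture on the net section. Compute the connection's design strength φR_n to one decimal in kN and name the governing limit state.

522.5 kN (net-section rupture governs)

Bolt shear: A_b = π(16)²/4 = 201.06 mm². φR_n = 0.75 × 469 × 201.06 × 8 × 2 = 1131.6 kN.
Bearing (12 mm plate, F_u = 450 MPa): end bolts L_c = 37 − 18/2 = 28, R_n = min(1.2×28×12×450, 2.4×16×12×450) = 181.44 kN/bolt; interior L_c = 49 − 18 = 31, R_n = 200.88 kN/bolt. φR_n = 0.75 × (2×181.44 + 6×200.88) = 1176.1 kN.
Tension rupture (net): A_n = (169 − 2×20)×12 = 1548 mm² (U = 1.0, A_e = A_n). φR_n = 0.75 × 450 × 1548 = 522.5 kN.
Governing: min(1131.6, 1176.1, 522.5) = 522.5 kN → net-section rupture.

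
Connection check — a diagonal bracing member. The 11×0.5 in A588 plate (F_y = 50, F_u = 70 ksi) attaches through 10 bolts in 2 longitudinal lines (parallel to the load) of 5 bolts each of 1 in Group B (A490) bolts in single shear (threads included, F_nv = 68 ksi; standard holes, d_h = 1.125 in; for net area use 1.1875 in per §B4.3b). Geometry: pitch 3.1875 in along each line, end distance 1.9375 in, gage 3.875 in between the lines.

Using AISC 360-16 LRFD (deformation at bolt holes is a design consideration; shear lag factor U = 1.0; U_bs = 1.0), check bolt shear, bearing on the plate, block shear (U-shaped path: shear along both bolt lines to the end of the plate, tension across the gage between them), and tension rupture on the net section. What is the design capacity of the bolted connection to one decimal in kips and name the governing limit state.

Bolt shear: A_b = π(1)²/4 = 0.7854 in². φR_n = 0.75 × 68 × 0.7854 × 10 × 1 = 400.6 kips.
Bearing (0.5 in plate, F_u = 70 ksi): end bolts L_c = 1.9375 − 1.125/2 = 1.375, R_n = min(1.2×1.375×0.5×70, 2.4×1×0.5×70) = 57.75 kips/bolt; interior L_c = 3.1875 − 1.125 = 2.0625, R_n = 84 kips/bolt. φR_n = 0.75 × (2×57.75 + 8×84) = 590.6 kips.
Block shear: shear path 2×[1.9375+4×3.1875] = 2×14.6875 in, A_gv = 14.688, A_nv = 2×(14.6875 − 4.5×1.1875)×0.5 = 9.3438 in²; tension across gage: (3.875 − 1×1.1875)×0.5 = 1.3438 in². R_n = min(0.6×70×9.3438, 0.6×50×14.688) + 1.0×70×1.3438 = min(392.44, 440.64) + 94.066 = 486.51 kips. φR_n = 0.75 × 486.51 = 364.9 kips.
Tension rupture (net): A_n = (11 − 2×1.1875)×0.5 = 4.3125 in² (U = 1.0, A_e = A_n). φR_n = 0.75 × 70 × 4.3125 = 226.4 kips.
Governing: min(400.6, 590.6, 364.9, 226.4) = 226.4 kips → net-section rupture.

226.4 kips (net-section rupture governs)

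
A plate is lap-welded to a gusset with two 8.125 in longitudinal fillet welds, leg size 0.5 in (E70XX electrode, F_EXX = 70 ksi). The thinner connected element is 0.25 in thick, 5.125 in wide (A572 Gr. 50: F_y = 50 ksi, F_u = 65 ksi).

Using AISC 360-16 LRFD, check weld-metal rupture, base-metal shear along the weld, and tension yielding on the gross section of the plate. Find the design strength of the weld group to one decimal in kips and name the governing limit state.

57.7 kips (gross-section yield governs)

Weld metal: throat = 0.707×0.5 = 0.3535 in, L = 2×8.125 = 16.25 in. φR_n = 0.75 × 0.6 × 70 × 0.3535 × 16.25 = 180.9 kips.
Base metal shear (0.25 in plate): yield φR_n = 1.0×0.6×50×0.25×16.25 = 121.9 kips; rupture φR_n = 0.75×0.6×65×0.25×16.25 = 118.8 kips; take 118.8 kips (rupture).
Tension yield (gross): A_g = 5.125×0.25 = 1.2813 in². φR_n = 0.90 × 50 × 1.2813 = 57.7 kips.
Governing: min(180.9, 118.8, 57.7) = 57.7 kips → gross-section yield.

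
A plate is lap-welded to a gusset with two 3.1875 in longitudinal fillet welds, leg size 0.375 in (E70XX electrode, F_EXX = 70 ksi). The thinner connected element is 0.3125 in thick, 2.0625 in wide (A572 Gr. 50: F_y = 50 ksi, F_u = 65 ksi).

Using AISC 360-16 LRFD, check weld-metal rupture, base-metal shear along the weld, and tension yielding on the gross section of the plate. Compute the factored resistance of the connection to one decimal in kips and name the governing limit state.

Weld metal: throat = 0.707×0.375 = 0.26513 in, L = 2×3.1875 = 6.375 in. φR_n = 0.75 × 0.6 × 70 × 0.26513 × 6.375 = 53.2 kips.
Base metal shear (0.3125 in plate): yield φR_n = 1.0×0.6×50×0.3125×6.375 = 59.8 kips; rupture φR_n = 0.75×0.6×65×0.3125×6.375 = 58.3 kips; take 58.3 kips (rupture).
Tension yield (gross): A_g = 2.0625×0.3125 = 0.64453 in². φR_n = 0.90 × 50 × 0.64453 = 29.0 kips.
Governing: min(53.2, 58.3, 29.0) = 29.0 kips → gross-section yield.

29.0 kips (gross-section yield governs)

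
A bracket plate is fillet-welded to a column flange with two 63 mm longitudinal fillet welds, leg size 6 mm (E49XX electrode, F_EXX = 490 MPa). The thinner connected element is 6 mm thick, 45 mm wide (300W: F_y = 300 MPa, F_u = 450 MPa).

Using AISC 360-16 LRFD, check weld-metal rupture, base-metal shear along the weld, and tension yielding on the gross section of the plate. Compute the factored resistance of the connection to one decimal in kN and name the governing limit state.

72.9 kN (gross-section yield governs)

Weld metal: throat = 0.707×6 = 4.242 mm, L = 2×63 = 126 mm. φR_n = 0.75 × 0.6 × 490 × 4.242 × 126 = 117.9 kN.
Base metal shear (6 mm plate): yield φR_n = 1.0×0.6×300×6×126 = 136.1 kN; rupture φR_n = 0.75×0.6×450×6×126 = 153.1 kN; take 136.1 kN (yield).
Tension yield (gross): A_g = 45×6 = 270 mm². φR_n = 0.90 × 300 × 270 = 72.9 kN.
Governing: min(117.9, 136.1, 72.9) = 72.9 kN → gross-section yield.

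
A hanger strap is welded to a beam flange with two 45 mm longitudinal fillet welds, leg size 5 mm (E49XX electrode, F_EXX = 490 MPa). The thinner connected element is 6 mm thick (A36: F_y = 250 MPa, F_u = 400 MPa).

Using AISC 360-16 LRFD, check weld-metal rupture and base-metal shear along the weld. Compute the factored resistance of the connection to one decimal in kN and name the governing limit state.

Weld metal: throat = 0.707×5 = 3.535 mm, L = 2×45 = 90 mm. φR_n = 0.75 × 0.6 × 490 × 3.535 × 90 = 70.2 kN.
Base metal shear (6 mm plate): yield φR_n = 1.0×0.6×250×6×90 = 81.0 kN; rupture φR_n = 0.75×0.6×400×6×90 = 97.2 kN; take 81.0 kN (yield).
Governing: min(70.2, 81.0) = 70.2 kN → weld metal.

70.2 kN (weld metal governs)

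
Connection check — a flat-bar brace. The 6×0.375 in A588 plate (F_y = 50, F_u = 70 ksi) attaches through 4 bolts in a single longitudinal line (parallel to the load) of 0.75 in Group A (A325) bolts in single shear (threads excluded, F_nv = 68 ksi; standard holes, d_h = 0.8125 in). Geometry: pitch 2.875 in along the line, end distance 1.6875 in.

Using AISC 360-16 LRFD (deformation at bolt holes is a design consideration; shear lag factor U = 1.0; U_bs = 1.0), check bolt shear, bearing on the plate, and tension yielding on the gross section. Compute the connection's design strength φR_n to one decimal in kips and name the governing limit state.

90.1 kips (bolt shear governs)

Bolt shear: A_b = π(0.75)²/4 = 0.44179 in². φR_n = 0.75 × 68 × 0.44179 × 4 × 1 = 90.1 kips.
Bearing (0.375 in plate, F_u = 70 ksi): end bolts L_c = 1.6875 − 0.8125/2 = 1.28125, R_n = min(1.2×1.28125×0.375×70, 2.4×0.75×0.375×70) = 40.359 kips/bolt; interior L_c = 2.875 − 0.8125 = 2.0625, R_n = 47.25 kips/bolt. φR_n = 0.75 × (1×40.359 + 3×47.25) = 136.6 kips.
Tension yield (gross): A_g = 6×0.375 = 2.25 in². φR_n = 0.90 × 50 × 2.25 = 101.3 kips.
Governing: min(90.1, 136.6, 101.3) = 90.1 kips → bolt shear.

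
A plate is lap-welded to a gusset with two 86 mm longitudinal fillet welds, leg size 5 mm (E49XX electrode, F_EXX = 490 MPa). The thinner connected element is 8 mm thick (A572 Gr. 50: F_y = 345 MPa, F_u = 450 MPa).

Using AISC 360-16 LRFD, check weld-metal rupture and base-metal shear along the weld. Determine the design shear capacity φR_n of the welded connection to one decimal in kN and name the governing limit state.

Weld metal: throat = 0.707×5 = 3.535 mm, L = 2×86 = 172 mm. φR_n = 0.75 × 0.6 × 490 × 3.535 × 172 = 134.1 kN.
Base metal shear (8 mm plate): yield φR_n = 1.0×0.6×345×8×172 = 284.8 kN; rupture φR_n = 0.75×0.6×450×8×172 = 278.6 kN; take 278.6 kN (rupture).
Governing: min(134.1, 278.6) = 134.1 kN → weld metal.

134.1 kN (weld metal governs)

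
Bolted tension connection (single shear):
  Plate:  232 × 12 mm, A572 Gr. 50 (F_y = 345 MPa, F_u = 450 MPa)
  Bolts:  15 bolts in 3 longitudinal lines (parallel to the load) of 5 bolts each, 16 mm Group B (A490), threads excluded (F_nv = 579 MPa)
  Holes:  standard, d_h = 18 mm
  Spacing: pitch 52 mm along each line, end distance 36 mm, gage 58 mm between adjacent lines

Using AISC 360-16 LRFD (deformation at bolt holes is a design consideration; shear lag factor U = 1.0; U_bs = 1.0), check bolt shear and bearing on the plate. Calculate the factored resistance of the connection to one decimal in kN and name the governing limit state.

1309.7 kN (bolt shear governs)

Bolt shear: A_b = π(16)²/4 = 201.06 mm². φR_n = 0.75 × 579 × 201.06 × 15 × 1 = 1309.7 kN.
Bearing (12 mm plate, F_u = 450 MPa): end bolts L_c = 36 − 18/2 = 27, R_n = min(1.2×27×12×450, 2.4×16×12×450) = 174.96 kN/bolt; interior L_c = 52 − 18 = 34, R_n = 207.36 kN/bolt. φR_n = 0.75 × (3×174.96 + 12×207.36) = 2259.9 kN.
Governing: min(1309.7, 2259.9) = 1309.7 kN → bolt shear.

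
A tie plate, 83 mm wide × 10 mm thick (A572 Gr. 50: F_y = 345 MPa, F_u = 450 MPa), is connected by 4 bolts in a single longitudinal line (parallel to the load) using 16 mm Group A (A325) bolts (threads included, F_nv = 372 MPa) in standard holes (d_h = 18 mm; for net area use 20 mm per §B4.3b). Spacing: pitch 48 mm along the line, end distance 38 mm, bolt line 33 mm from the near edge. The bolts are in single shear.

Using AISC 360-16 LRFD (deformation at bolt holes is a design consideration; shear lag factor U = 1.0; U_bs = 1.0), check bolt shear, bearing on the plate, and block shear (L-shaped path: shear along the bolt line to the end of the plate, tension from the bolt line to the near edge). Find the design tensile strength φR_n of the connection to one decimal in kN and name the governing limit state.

Bolt shear: A_b = π(16)²/4 = 201.06 mm². φR_n = 0.75 × 372 × 201.06 × 4 × 1 = 224.4 kN.
Bearing (10 mm plate, F_u = 450 MPa): end bolts L_c = 38 − 18/2 = 29, R_n = min(1.2×29×10×450, 2.4×16×10×450) = 156.6 kN/bolt; interior L_c = 48 − 18 = 30, R_n = 162 kN/bolt. φR_n = 0.75 × (1×156.6 + 3×162) = 482.0 kN.
Block shear: shear path 1×[38+3×48] = 1×182 mm, A_gv = 1820, A_nv = 1×(182 − 3.5×20)×10 = 1120 mm²; tension to near edge: (33 − 0.5×20)×10 = 230 mm². R_n = min(0.6×450×1120, 0.6×345×1820) + 1.0×450×230 = min(302.4, 376.74) + 103.5 = 405.9 kN. φR_n = 0.75 × 405.9 = 304.4 kN.
Governing: min(224.4, 482.0, 304.4) = 224.4 kN → bolt shear.

224.4 kN (bolt shear governs)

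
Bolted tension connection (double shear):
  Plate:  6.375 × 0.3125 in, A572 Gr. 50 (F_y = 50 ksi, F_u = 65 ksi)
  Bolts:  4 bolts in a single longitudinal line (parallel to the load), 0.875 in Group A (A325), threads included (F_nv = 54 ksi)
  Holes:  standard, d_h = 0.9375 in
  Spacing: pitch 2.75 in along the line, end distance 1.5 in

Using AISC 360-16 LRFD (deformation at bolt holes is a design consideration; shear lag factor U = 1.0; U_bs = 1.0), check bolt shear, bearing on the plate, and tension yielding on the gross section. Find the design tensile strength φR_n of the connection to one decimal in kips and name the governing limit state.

89.6 kips (gross-section yield governs)

Bolt shear: A_b = π(0.875)²/4 = 0.60132 in². φR_n = 0.75 × 54 × 0.60132 × 4 × 2 = 194.8 kips.
Bearing (0.3125 in plate, F_u = 65 ksi): end bolts L_c = 1.5 − 0.9375/2 = 1.03125, R_n = min(1.2×1.03125×0.3125×65, 2.4×0.875×0.3125×65) = 25.137 kips/bolt; interior L_c = 2.75 − 0.9375 = 1.8125, R_n = 42.656 kips/bolt. φR_n = 0.75 × (1×25.137 + 3×42.656) = 114.8 kips.
Tension yield (gross): A_g = 6.375×0.3125 = 1.9922 in². φR_n = 0.90 × 50 × 1.9922 = 89.6 kips.
Governing: min(194.8, 114.8, 89.6) = 89.6 kips → gross-section yield.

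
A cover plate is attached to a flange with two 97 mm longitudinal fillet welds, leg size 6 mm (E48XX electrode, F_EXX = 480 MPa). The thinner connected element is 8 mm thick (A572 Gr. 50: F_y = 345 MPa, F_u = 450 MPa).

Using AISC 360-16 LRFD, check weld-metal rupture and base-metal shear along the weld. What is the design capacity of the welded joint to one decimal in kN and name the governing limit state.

Weld metal: throat = 0.707×6 = 4.242 mm, L = 2×97 = 194 mm. φR_n = 0.75 × 0.6 × 480 × 4.242 × 194 = 177.8 kN.
Base metal shear (8 mm plate): yield φR_n = 1.0×0.6×345×8×194 = 321.3 kN; rupture φR_n = 0.75×0.6×450×8×194 = 314.3 kN; take 314.3 kN (rupture).
Governing: min(177.8, 314.3) = 177.8 kN → weld metal.

177.8 kN (weld metal governs)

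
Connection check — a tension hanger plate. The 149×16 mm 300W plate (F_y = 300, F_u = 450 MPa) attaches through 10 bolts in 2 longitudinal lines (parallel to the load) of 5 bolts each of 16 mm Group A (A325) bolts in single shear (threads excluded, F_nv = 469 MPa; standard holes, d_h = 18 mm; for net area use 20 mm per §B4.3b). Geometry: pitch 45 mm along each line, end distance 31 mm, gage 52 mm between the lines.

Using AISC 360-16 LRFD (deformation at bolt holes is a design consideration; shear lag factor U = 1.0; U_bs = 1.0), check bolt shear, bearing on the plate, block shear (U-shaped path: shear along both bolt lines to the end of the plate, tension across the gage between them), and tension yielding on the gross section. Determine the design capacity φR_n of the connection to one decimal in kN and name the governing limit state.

643.7 kN (gross-section yield governs)

Bolt shear: A_b = π(16)²/4 = 201.06 mm². φR_n = 0.75 × 469 × 201.06 × 10 × 1 = 707.2 kN.
Bearing (16 mm plate, F_u = 450 MPa): end bolts L_c = 31 − 18/2 = 22, R_n = min(1.2×22×16×450, 2.4×16×16×450) = 190.08 kN/bolt; interior L_c = 45 − 18 = 27, R_n = 233.28 kN/bolt. φR_n = 0.75 × (2×190.08 + 8×233.28) = 1684.8 kN.
Block shear: shear path 2×[31+4×45] = 2×211 mm, A_gv = 6752, A_nv = 2×(211 − 4.5×20)×16 = 3872 mm²; tension across gage: (52 − 1×20)×16 = 512 mm². R_n = min(0.6×450×3872, 0.6×300×6752) + 1.0×450×512 = min(1045.4, 1215.4) + 230.4 = 1275.8 kN. φR_n = 0.75 × 1275.8 = 956.9 kN.
Tension yield (gross): A_g = 149×16 = 2384 mm². φR_n = 0.90 × 300 × 2384 = 643.7 kN.
Governing: min(707.2, 1684.8, 956.9, 643.7) = 643.7 kN → gross-section yield.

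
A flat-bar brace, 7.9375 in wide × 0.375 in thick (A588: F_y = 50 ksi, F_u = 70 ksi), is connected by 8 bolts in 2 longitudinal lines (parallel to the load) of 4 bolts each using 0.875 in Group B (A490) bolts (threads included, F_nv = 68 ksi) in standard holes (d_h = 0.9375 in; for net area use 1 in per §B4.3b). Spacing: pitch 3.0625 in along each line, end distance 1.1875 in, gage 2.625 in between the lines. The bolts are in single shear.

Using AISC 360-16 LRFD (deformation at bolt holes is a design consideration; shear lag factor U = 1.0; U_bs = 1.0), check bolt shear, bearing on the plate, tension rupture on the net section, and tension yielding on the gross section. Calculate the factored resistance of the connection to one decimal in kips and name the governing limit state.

116.9 kips (net-section rupture governs)

Bolt shear: A_b = π(0.875)²/4 = 0.60132 in². φR_n = 0.75 × 68 × 0.60132 × 8 × 1 = 245.3 kips.
Bearing (0.375 in plate, F_u = 70 ksi): end bolts L_c = 1.1875 − 0.9375/2 = 0.71875, R_n = min(1.2×0.71875×0.375×70, 2.4×0.875×0.375×70) = 22.641 kips/bolt; interior L_c = 3.0625 − 0.9375 = 2.125, R_n = 55.125 kips/bolt. φR_n = 0.75 × (2×22.641 + 6×55.125) = 282.0 kips.
Tension rupture (net): A_n = (7.9375 − 2×1)×0.375 = 2.2266 in² (U = 1.0, A_e = A_n). φR_n = 0.75 × 70 × 2.2266 = 116.9 kips.
Tension yield (gross): A_g = 7.9375×0.375 = 2.9766 in². φR_n = 0.90 × 50 × 2.9766 = 133.9 kips.
Governing: min(245.3, 282.0, 116.9, 133.9) = 116.9 kips → net-section rupture.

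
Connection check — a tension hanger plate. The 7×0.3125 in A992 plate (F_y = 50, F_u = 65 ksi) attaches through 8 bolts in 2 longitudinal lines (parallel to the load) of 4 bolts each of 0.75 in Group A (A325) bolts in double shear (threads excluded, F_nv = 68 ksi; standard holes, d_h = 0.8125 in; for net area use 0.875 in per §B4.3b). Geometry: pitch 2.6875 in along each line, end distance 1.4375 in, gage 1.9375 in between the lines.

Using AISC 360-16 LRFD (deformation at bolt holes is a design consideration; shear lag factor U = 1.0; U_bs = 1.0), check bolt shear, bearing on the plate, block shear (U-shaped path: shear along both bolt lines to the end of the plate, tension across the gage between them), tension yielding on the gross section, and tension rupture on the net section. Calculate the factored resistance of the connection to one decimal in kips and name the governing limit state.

80.0 kips (net-section rupture governs)

Bolt shear: A_b = π(0.75)²/4 = 0.44179 in². φR_n = 0.75 × 68 × 0.44179 × 8 × 2 = 360.5 kips.
Bearing (0.3125 in plate, F_u = 65 ksi): end bolts L_c = 1.4375 − 0.8125/2 = 1.03125, R_n = min(1.2×1.03125×0.3125×65, 2.4×0.75×0.3125×65) = 25.137 kips/bolt; interior L_c = 2.6875 − 0.8125 = 1.875, R_n = 36.563 kips/bolt. φR_n = 0.75 × (2×25.137 + 6×36.563) = 202.2 kips.
Block shear: shear path 2×[1.4375+3×2.6875] = 2×9.5 in, A_gv = 5.9375, A_nv = 2×(9.5 − 3.5×0.875)×0.3125 = 4.0234 in²; tension across gage: (1.9375 − 1×0.875)×0.3125 = 0.33203 in². R_n = min(0.6×65×4.0234, 0.6×50×5.9375) + 1.0×65×0.33203 = min(156.91, 178.13) + 21.582 = 178.49 kips. φR_n = 0.75 × 178.49 = 133.9 kips.
Tension yield (gross): A_g = 7×0.3125 = 2.1875 in². φR_n = 0.90 × 50 × 2.1875 = 98.4 kips.
Tension rupture (net): A_n = (7 − 2×0.875)×0.3125 = 1.6406 in² (U = 1.0, A_e = A_n). φR_n = 0.75 × 65 × 1.6406 = 80.0 kips.
Governing: min(360.5, 202.2, 133.9, 98.4, 80.0) = 80.0 kips → net-section rupture.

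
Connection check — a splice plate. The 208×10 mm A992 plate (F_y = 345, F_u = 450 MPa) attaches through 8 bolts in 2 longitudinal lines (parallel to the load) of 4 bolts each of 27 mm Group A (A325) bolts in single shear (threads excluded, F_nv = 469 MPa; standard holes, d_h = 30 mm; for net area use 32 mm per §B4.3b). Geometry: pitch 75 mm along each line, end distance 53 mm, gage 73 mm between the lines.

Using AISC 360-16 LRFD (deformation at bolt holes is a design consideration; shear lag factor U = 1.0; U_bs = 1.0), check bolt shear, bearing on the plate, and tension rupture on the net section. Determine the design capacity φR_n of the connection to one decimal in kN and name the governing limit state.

Bolt shear: A_b = π(27)²/4 = 572.56 mm². φR_n = 0.75 × 469 × 572.56 × 8 × 1 = 1611.2 kN.
Bearing (10 mm plate, F_u = 450 MPa): end bolts L_c = 53 − 30/2 = 38, R_n = min(1.2×38×10×450, 2.4×27×10×450) = 205.2 kN/bolt; interior L_c = 75 − 30 = 45, R_n = 243 kN/bolt. φR_n = 0.75 × (2×205.2 + 6×243) = 1401.3 kN.
Tension rupture (net): A_n = (208 − 2×32)×10 = 1440 mm² (U = 1.0, A_e = A_n). φR_n = 0.75 × 450 × 1440 = 486.0 kN.
Governing: min(1611.2, 1401.3, 486.0) = 486.0 kN → net-section rupture.

486.0 kN (net-section rupture governs)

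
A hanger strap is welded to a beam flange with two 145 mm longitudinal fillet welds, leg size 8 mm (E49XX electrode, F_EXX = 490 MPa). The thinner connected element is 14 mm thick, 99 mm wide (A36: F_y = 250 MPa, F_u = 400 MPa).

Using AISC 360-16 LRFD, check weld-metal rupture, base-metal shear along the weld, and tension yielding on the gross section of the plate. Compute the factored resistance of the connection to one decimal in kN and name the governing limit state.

311.9 kN (gross-section yield governs)

Weld metal: throat = 0.707×8 = 5.656 mm, L = 2×145 = 290 mm. φR_n = 0.75 × 0.6 × 490 × 5.656 × 290 = 361.7 kN.
Base metal shear (14 mm plate): yield φR_n = 1.0×0.6×250×14×290 = 609.0 kN; rupture φR_n = 0.75×0.6×400×14×290 = 730.8 kN; take 609.0 kN (yield).
Tension yield (gross): A_g = 99×14 = 1386 mm². φR_n = 0.90 × 250 × 1386 = 311.9 kN.
Governing: min(361.7, 609.0, 311.9) = 311.9 kN → gross-section yield.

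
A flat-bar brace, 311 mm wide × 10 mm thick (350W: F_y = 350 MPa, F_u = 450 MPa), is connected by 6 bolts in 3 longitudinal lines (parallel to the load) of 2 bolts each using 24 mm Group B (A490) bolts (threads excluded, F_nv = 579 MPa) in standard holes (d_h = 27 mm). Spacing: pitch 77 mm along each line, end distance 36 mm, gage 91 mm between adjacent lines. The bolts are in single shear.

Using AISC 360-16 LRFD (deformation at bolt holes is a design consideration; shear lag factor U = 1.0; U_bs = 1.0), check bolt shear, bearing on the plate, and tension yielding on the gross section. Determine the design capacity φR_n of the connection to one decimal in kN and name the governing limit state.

Bolt shear: A_b = π(24)²/4 = 452.39 mm². φR_n = 0.75 × 579 × 452.39 × 6 × 1 = 1178.7 kN.
Bearing (10 mm plate, F_u = 450 MPa): end bolts L_c = 36 − 27/2 = 22.5, R_n = min(1.2×22.5×10×450, 2.4×24×10×450) = 121.5 kN/bolt; interior L_c = 77 − 27 = 50, R_n = 259.2 kN/bolt. φR_n = 0.75 × (3×121.5 + 3×259.2) = 856.6 kN.
Tension yield (gross): A_g = 311×10 = 3110 mm². φR_n = 0.90 × 350 × 3110 = 979.7 kN.
Governing: min(1178.7, 856.6, 979.7) = 856.6 kN → bearing.

856.6 kN (bearing governs)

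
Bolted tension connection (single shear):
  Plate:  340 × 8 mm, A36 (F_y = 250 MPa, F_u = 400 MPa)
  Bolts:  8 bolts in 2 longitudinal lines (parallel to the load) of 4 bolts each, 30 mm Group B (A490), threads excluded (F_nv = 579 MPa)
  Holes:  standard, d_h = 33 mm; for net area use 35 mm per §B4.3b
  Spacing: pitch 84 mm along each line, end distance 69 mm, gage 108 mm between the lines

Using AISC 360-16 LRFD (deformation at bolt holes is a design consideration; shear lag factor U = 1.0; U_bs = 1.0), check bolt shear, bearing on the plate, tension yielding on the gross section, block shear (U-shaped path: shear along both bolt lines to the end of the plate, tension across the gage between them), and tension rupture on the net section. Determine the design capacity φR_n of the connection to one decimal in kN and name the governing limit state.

612.0 kN (gross-section yield governs)

Bolt shear: A_b = π(30)²/4 = 706.86 mm². φR_n = 0.75 × 579 × 706.86 × 8 × 1 = 2455.6 kN.
Bearing (8 mm plate, F_u = 400 MPa): end bolts L_c = 69 − 33/2 = 52.5, R_n = min(1.2×52.5×8×400, 2.4×30×8×400) = 201.6 kN/bolt; interior L_c = 84 − 33 = 51, R_n = 195.84 kN/bolt. φR_n = 0.75 × (2×201.6 + 6×195.84) = 1183.7 kN.
Tension yield (gross): A_g = 340×8 = 2720 mm². φR_n = 0.90 × 250 × 2720 = 612.0 kN.
Block shear: shear path 2×[69+3×84] = 2×321 mm, A_gv = 5136, A_nv = 2×(321 − 3.5×35)×8 = 3176 mm²; tension across gage: (108 − 1×35)×8 = 584 mm². R_n = min(0.6×400×3176, 0.6×250×5136) + 1.0×400×584 = min(762.24, 770.4) + 233.6 = 995.84 kN. φR_n = 0.75 × 995.84 = 746.9 kN.
Tension rupture (net): A_n = (340 − 2×35)×8 = 2160 mm² (U = 1.0, A_e = A_n). φR_n = 0.75 × 400 × 2160 = 648.0 kN.
Governing: min(2455.6, 1183.7, 612.0, 746.9, 648.0) = 612.0 kN → gross-section yield.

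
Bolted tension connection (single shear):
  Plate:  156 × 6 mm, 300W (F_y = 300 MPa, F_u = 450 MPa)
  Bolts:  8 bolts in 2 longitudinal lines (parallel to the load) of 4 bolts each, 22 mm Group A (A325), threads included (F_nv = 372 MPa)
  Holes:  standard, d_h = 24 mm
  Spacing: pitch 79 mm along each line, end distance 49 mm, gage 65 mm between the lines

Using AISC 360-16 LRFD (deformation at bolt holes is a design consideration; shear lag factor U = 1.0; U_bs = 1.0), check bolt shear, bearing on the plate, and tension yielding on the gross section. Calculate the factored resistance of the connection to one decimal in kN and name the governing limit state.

252.7 kN (gross-section yield governs)

Bolt shear: A_b = π(22)²/4 = 380.13 mm². φR_n = 0.75 × 372 × 380.13 × 8 × 1 = 848.5 kN.
Bearing (6 mm plate, F_u = 450 MPa): end bolts L_c = 49 − 24/2 = 37, R_n = min(1.2×37×6×450, 2.4×22×6×450) = 119.88 kN/bolt; interior L_c = 79 − 24 = 55, R_n = 142.56 kN/bolt. φR_n = 0.75 × (2×119.88 + 6×142.56) = 821.3 kN.
Tension yield (gross): A_g = 156×6 = 936 mm². φR_n = 0.90 × 300 × 936 = 252.7 kN.
Governing: min(848.5, 821.3, 252.7) = 252.7 kN → gross-section yield.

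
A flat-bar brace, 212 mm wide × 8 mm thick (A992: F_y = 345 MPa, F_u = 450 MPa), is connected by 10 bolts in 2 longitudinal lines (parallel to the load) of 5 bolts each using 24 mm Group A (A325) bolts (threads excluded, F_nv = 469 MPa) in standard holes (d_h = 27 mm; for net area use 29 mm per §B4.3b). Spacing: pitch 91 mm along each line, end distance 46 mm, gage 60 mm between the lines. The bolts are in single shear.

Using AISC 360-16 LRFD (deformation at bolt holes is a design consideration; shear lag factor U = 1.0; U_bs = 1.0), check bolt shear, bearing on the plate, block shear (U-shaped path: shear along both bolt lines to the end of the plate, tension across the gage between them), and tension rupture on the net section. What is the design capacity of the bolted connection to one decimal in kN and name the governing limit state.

415.8 kN (net-section rupture governs)

Bolt shear: A_b = π(24)²/4 = 452.39 mm². φR_n = 0.75 × 469 × 452.39 × 10 × 1 = 1591.3 kN.
Bearing (8 mm plate, F_u = 450 MPa): end bolts L_c = 46 − 27/2 = 32.5, R_n = min(1.2×32.5×8×450, 2.4×24×8×450) = 140.4 kN/bolt; interior L_c = 91 − 27 = 64, R_n = 207.36 kN/bolt. φR_n = 0.75 × (2×140.4 + 8×207.36) = 1454.8 kN.
Block shear: shear path 2×[46+4×91] = 2×410 mm, A_gv = 6560, A_nv = 2×(410 − 4.5×29)×8 = 4472 mm²; tension across gage: (60 − 1×29)×8 = 248 mm². R_n = min(0.6×450×4472, 0.6×345×6560) + 1.0×450×248 = min(1207.4, 1357.9) + 111.6 = 1319 kN. φR_n = 0.75 × 1319 = 989.3 kN.
Tension rupture (net): A_n = (212 − 2×29)×8 = 1232 mm² (U = 1.0, A_e = A_n). φR_n = 0.75 × 450 × 1232 = 415.8 kN.
Governing: min(1591.3, 1454.8, 989.3, 415.8) = 415.8 kN → net-section rupture.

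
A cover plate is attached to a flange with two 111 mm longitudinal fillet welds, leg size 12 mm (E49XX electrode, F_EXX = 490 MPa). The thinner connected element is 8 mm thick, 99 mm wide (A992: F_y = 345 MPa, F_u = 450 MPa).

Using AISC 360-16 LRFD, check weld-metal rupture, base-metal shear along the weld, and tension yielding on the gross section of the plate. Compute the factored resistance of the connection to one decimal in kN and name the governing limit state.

245.9 kN (gross-section yield governs)

Weld metal: throat = 0.707×12 = 8.484 mm, L = 2×111 = 222 mm. φR_n = 0.75 × 0.6 × 490 × 8.484 × 222 = 415.3 kN.
Base metal shear (8 mm plate): yield φR_n = 1.0×0.6×345×8×222 = 367.6 kN; rupture φR_n = 0.75×0.6×450×8×222 = 359.6 kN; take 359.6 kN (rupture).
Tension yield (gross): A_g = 99×8 = 792 mm². φR_n = 0.90 × 345 × 792 = 245.9 kN.
Governing: min(415.3, 359.6, 245.9) = 245.9 kN → gross-section yield.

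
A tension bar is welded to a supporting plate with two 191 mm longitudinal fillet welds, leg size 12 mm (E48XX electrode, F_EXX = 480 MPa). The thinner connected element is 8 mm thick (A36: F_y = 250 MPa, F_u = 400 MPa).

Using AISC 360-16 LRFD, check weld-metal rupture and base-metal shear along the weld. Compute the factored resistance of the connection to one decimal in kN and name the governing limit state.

Weld metal: throat = 0.707×12 = 8.484 mm, L = 2×191 = 382 mm. φR_n = 0.75 × 0.6 × 480 × 8.484 × 382 = 700.0 kN.
Base metal shear (8 mm plate): yield φR_n = 1.0×0.6×250×8×382 = 458.4 kN; rupture φR_n = 0.75×0.6×400×8×382 = 550.1 kN; take 458.4 kN (yield).
Governing: min(700.0, 458.4) = 458.4 kN → base-metal shear.

458.4 kN (base-metal shear governs)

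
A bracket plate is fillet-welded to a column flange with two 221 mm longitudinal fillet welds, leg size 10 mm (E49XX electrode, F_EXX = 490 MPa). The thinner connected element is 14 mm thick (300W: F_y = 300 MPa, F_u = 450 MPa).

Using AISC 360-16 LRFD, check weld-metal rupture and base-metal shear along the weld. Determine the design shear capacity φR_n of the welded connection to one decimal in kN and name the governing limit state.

689.0 kN (weld metal governs)

Weld metal: throat = 0.707×10 = 7.07 mm, L = 2×221 = 442 mm. φR_n = 0.75 × 0.6 × 490 × 7.07 × 442 = 689.0 kN.
Base metal shear (14 mm plate): yield φR_n = 1.0×0.6×300×14×442 = 1113.8 kN; rupture φR_n = 0.75×0.6×450×14×442 = 1253.1 kN; take 1113.8 kN (yield).
Governing: min(689.0, 1113.8) = 689.0 kN → weld metal.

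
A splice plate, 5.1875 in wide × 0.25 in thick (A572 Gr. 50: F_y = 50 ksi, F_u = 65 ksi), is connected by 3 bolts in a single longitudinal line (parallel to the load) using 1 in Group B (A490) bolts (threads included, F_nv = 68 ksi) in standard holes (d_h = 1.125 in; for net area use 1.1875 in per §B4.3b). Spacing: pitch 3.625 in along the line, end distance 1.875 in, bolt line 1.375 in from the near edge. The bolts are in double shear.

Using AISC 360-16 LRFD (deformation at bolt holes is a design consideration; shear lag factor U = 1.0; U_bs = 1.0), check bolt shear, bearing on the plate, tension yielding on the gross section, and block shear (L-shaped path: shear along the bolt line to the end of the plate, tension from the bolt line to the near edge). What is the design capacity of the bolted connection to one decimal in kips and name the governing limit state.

Bolt shear: A_b = π(1)²/4 = 0.7854 in². φR_n = 0.75 × 68 × 0.7854 × 3 × 2 = 240.3 kips.
Bearing (0.25 in plate, F_u = 65 ksi): end bolts L_c = 1.875 − 1.125/2 = 1.3125, R_n = min(1.2×1.3125×0.25×65, 2.4×1×0.25×65) = 25.594 kips/bolt; interior L_c = 3.625 − 1.125 = 2.5, R_n = 39 kips/bolt. φR_n = 0.75 × (1×25.594 + 2×39) = 77.7 kips.
Tension yield (gross): A_g = 5.1875×0.25 = 1.2969 in². φR_n = 0.90 × 50 × 1.2969 = 58.4 kips.
Block shear: shear path 1×[1.875+2×3.625] = 1×9.125 in, A_gv = 2.2813, A_nv = 1×(9.125 − 2.5×1.1875)×0.25 = 1.5391 in²; tension to near edge: (1.375 − 0.5×1.1875)×0.25 = 0.19531 in². R_n = min(0.6×65×1.5391, 0.6×50×2.2813) + 1.0×65×0.19531 = min(60.025, 68.439) + 12.695 = 72.72 kips. φR_n = 0.75 × 72.72 = 54.5 kips.
Governing: min(240.3, 77.7, 58.4, 54.5) = 54.5 kips → block shear.

54.5 kips (block shear governs)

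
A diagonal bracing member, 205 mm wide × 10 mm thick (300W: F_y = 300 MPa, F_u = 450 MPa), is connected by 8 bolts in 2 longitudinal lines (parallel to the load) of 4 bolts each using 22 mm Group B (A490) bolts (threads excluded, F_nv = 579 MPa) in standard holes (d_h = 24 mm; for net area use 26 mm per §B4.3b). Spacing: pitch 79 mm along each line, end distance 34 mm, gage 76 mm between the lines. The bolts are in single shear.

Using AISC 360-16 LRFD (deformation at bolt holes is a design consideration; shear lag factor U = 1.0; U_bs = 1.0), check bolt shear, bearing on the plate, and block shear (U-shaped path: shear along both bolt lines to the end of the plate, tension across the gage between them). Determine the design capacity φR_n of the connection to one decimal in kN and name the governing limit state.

Bolt shear: A_b = π(22)²/4 = 380.13 mm². φR_n = 0.75 × 579 × 380.13 × 8 × 1 = 1320.6 kN.
Bearing (10 mm plate, F_u = 450 MPa): end bolts L_c = 34 − 24/2 = 22, R_n = min(1.2×22×10×450, 2.4×22×10×450) = 118.8 kN/bolt; interior L_c = 79 − 24 = 55, R_n = 237.6 kN/bolt. φR_n = 0.75 × (2×118.8 + 6×237.6) = 1247.4 kN.
Block shear: shear path 2×[34+3×79] = 2×271 mm, A_gv = 5420, A_nv = 2×(271 − 3.5×26)×10 = 3600 mm²; tension across gage: (76 − 1×26)×10 = 500 mm². R_n = min(0.6×450×3600, 0.6×300×5420) + 1.0×450×500 = min(972, 975.6) + 225 = 1197 kN. φR_n = 0.75 × 1197 = 897.8 kN.
Governing: min(1320.6, 1247.4, 897.8) = 897.8 kN → block shear.

897.8 kN (block shear governs)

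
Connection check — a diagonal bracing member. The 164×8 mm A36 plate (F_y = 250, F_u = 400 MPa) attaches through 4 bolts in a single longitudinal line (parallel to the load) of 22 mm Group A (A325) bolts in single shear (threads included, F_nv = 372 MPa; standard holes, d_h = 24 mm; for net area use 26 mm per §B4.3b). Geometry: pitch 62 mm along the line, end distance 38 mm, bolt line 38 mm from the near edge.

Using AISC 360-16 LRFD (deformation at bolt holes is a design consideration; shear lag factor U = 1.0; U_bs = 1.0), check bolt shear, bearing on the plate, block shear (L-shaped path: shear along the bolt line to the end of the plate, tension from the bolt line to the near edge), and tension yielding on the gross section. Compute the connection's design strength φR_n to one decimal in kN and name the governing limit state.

251.5 kN (block shear governs)

Bolt shear: A_b = π(22)²/4 = 380.13 mm². φR_n = 0.75 × 372 × 380.13 × 4 × 1 = 424.2 kN.
Bearing (8 mm plate, F_u = 400 MPa): end bolts L_c = 38 − 24/2 = 26, R_n = min(1.2×26×8×400, 2.4×22×8×400) = 99.84 kN/bolt; interior L_c = 62 − 24 = 38, R_n = 145.92 kN/bolt. φR_n = 0.75 × (1×99.84 + 3×145.92) = 403.2 kN.
Block shear: shear path 1×[38+3×62] = 1×224 mm, A_gv = 1792, A_nv = 1×(224 − 3.5×26)×8 = 1064 mm²; tension to near edge: (38 − 0.5×26)×8 = 200 mm². R_n = min(0.6×400×1064, 0.6×250×1792) + 1.0×400×200 = min(255.36, 268.8) + 80 = 335.36 kN. φR_n = 0.75 × 335.36 = 251.5 kN.
Tension yield (gross): A_g = 164×8 = 1312 mm². φR_n = 0.90 × 250 × 1312 = 295.2 kN.
Governing: min(424.2, 403.2, 251.5, 295.2) = 251.5 kN → block shear.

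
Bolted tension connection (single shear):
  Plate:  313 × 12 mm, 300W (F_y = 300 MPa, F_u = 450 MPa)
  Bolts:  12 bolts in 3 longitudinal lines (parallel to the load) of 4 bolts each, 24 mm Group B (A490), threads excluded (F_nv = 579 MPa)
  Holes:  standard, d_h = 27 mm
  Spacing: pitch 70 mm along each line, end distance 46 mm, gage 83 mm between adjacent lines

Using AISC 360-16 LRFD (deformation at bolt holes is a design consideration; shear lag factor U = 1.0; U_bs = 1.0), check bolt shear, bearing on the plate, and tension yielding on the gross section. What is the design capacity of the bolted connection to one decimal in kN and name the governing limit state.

1014.1 kN (gross-section yield governs)

Bolt shear: A_b = π(24)²/4 = 452.39 mm². φR_n = 0.75 × 579 × 452.39 × 12 × 1 = 2357.4 kN.
Bearing (12 mm plate, F_u = 450 MPa): end bolts L_c = 46 − 27/2 = 32.5, R_n = min(1.2×32.5×12×450, 2.4×24×12×450) = 210.6 kN/bolt; interior L_c = 70 − 27 = 43, R_n = 278.64 kN/bolt. φR_n = 0.75 × (3×210.6 + 9×278.64) = 2354.7 kN.
Tension yield (gross): A_g = 313×12 = 3756 mm². φR_n = 0.90 × 300 × 3756 = 1014.1 kN.
Governing: min(2357.4, 2354.7, 1014.1) = 1014.1 kN → gross-section yield.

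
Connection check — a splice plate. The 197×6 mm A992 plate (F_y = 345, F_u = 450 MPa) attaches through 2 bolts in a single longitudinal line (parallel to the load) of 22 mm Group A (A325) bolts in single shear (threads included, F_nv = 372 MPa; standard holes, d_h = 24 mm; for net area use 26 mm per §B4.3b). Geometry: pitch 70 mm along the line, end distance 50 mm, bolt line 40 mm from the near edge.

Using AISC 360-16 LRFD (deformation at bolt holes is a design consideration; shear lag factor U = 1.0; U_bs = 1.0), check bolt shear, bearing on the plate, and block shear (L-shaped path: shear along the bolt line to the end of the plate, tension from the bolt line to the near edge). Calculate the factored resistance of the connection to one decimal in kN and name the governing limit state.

Bolt shear: A_b = π(22)²/4 = 380.13 mm². φR_n = 0.75 × 372 × 380.13 × 2 × 1 = 212.1 kN.
Bearing (6 mm plate, F_u = 450 MPa): end bolts L_c = 50 − 24/2 = 38, R_n = min(1.2×38×6×450, 2.4×22×6×450) = 123.12 kN/bolt; interior L_c = 70 − 24 = 46, R_n = 142.56 kN/bolt. φR_n = 0.75 × (1×123.12 + 1×142.56) = 199.3 kN.
Block shear: shear path 1×[50+1×70] = 1×120 mm, A_gv = 720, A_nv = 1×(120 − 1.5×26)×6 = 486 mm²; tension to near edge: (40 − 0.5×26)×6 = 162 mm². R_n = min(0.6×450×486, 0.6×345×720) + 1.0×450×162 = min(131.22, 149.04) + 72.9 = 204.12 kN. φR_n = 0.75 × 204.12 = 153.1 kN.
Governing: min(212.1, 199.3, 153.1) = 153.1 kN → block shear.

153.1 kN (block shear governs)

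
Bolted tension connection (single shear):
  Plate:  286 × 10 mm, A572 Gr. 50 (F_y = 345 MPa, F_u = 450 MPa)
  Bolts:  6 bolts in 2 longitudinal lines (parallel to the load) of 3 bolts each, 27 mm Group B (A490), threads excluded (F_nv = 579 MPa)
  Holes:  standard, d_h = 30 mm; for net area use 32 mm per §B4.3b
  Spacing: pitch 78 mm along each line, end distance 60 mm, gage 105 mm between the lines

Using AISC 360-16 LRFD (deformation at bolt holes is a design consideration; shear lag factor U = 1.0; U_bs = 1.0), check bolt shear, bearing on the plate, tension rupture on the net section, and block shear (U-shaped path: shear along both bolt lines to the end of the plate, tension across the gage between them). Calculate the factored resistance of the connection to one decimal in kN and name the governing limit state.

Bolt shear: A_b = π(27)²/4 = 572.56 mm². φR_n = 0.75 × 579 × 572.56 × 6 × 1 = 1491.8 kN.
Bearing (10 mm plate, F_u = 450 MPa): end bolts L_c = 60 − 30/2 = 45, R_n = min(1.2×45×10×450, 2.4×27×10×450) = 243 kN/bolt; interior L_c = 78 − 30 = 48, R_n = 259.2 kN/bolt. φR_n = 0.75 × (2×243 + 4×259.2) = 1142.1 kN.
Tension rupture (net): A_n = (286 − 2×32)×10 = 2220 mm² (U = 1.0, A_e = A_n). φR_n = 0.75 × 450 × 2220 = 749.3 kN.
Block shear: shear path 2×[60+2×78] = 2×216 mm, A_gv = 4320, A_nv = 2×(216 − 2.5×32)×10 = 2720 mm²; tension across gage: (105 − 1×32)×10 = 730 mm². R_n = min(0.6×450×2720, 0.6×345×4320) + 1.0×450×730 = min(734.4, 894.24) + 328.5 = 1062.9 kN. φR_n = 0.75 × 1062.9 = 797.2 kN.
Governing: min(1491.8, 1142.1, 749.3, 797.2) = 749.3 kN → net-section rupture.

749.3 kN (net-section rupture governs)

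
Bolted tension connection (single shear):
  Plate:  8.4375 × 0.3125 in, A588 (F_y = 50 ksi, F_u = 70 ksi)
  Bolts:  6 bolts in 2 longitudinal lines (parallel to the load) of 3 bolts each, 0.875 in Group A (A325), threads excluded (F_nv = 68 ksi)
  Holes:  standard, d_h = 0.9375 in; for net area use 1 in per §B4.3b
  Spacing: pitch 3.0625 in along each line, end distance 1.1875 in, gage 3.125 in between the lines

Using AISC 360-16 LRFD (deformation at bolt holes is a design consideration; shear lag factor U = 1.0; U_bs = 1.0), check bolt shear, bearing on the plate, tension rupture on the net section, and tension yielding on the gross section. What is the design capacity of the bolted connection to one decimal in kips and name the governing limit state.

Bolt shear: A_b = π(0.875)²/4 = 0.60132 in². φR_n = 0.75 × 68 × 0.60132 × 6 × 1 = 184.0 kips.
Bearing (0.3125 in plate, F_u = 70 ksi): end bolts L_c = 1.1875 − 0.9375/2 = 0.71875, R_n = min(1.2×0.71875×0.3125×70, 2.4×0.875×0.3125×70) = 18.867 kips/bolt; interior L_c = 3.0625 − 0.9375 = 2.125, R_n = 45.938 kips/bolt. φR_n = 0.75 × (2×18.867 + 4×45.938) = 166.1 kips.
Tension rupture (net): A_n = (8.4375 − 2×1)×0.3125 = 2.0117 in² (U = 1.0, A_e = A_n). φR_n = 0.75 × 70 × 2.0117 = 105.6 kips.
Tension yield (gross): A_g = 8.4375×0.3125 = 2.6367 in². φR_n = 0.90 × 50 × 2.6367 = 118.7 kips.
Governing: min(184.0, 166.1, 105.6, 118.7) = 105.6 kips → net-section rupture.

105.6 kips (net-section rupture governs)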